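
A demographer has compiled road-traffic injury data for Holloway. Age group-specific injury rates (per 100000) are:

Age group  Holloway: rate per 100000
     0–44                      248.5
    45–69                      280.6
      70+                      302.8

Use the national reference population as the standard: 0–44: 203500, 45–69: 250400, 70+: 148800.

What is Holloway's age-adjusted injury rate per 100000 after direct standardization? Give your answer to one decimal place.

275.2

Standard total = 602700; weights = 0.3376, 0.4155, 0.2469.
Standardized rate: 0.3376×248.5 + 0.4155×280.6 + 0.2469×302.8 = 275.2425 per 100000.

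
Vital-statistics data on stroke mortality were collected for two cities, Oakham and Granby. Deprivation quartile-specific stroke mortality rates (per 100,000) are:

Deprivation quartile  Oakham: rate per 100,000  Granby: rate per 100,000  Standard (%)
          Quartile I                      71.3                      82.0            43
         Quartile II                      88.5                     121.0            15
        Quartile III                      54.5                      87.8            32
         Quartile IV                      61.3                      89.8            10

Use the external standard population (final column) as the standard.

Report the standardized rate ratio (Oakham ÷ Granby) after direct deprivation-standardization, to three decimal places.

0.746

Standard weights: 0.43, 0.15, 0.32, 0.10.
Oakham: 0.4300×71.3 + 0.1500×88.5 + 0.3200×54.5 + 0.1000×61.3 = 67.5040 per 100,000.
Granby: 0.4300×82.0 + 0.1500×121.0 + 0.3200×87.8 + 0.1000×89.8 = 90.4860 per 100,000.
Ratio = 67.5040 ÷ 90.4860 = 0.74602.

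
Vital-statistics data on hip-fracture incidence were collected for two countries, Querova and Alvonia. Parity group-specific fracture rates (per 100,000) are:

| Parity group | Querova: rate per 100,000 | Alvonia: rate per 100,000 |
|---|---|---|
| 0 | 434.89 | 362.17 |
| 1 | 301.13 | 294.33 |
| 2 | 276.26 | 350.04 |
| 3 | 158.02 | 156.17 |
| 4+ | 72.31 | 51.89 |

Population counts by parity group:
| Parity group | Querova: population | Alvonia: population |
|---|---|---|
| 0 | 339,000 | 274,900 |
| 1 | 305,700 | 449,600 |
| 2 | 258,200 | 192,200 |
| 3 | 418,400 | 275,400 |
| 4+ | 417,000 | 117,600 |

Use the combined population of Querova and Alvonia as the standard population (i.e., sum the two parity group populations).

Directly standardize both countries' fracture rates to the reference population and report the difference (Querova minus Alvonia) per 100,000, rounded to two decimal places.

Combined standard total = 3,048,000; weights = 0.2014, 0.2478, 0.1478, 0.2276, 0.1754.
Querova: 0.2014×434.89 + 0.2478×301.13 + 0.1478×276.26 + 0.2276×158.02 + 0.1754×72.31 = 251.6867 per 100,000.
Alvonia: 0.2014×362.17 + 0.2478×294.33 + 0.1478×350.04 + 0.2276×156.17 + 0.1754×51.89 = 242.2548 per 100,000.
Difference = 251.6867 − 242.2548 = 9.4319.

9.43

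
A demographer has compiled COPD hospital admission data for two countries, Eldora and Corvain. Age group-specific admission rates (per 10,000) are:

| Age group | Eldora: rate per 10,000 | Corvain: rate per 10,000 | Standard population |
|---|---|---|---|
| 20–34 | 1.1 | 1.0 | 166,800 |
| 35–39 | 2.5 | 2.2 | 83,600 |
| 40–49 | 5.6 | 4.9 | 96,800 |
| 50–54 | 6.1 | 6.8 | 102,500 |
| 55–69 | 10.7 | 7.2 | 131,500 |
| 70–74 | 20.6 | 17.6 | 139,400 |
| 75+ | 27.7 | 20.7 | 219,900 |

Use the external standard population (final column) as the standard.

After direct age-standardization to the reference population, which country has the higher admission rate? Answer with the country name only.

Standard total = 940,500; weights = 0.1774, 0.0889, 0.1029, 0.1090, 0.1398, 0.1482, 0.2338.
Eldora: 0.1774×1.1 + 0.0889×2.5 + 0.1029×5.6 + 0.1090×6.1 + 0.1398×10.7 + 0.1482×20.6 + 0.2338×27.7 = 12.6845 per 10,000.
Corvain: 0.1774×1.0 + 0.0889×2.2 + 0.1029×4.9 + 0.1090×6.8 + 0.1398×7.2 + 0.1482×17.6 + 0.2338×20.7 = 10.0736 per 10,000.

Eldora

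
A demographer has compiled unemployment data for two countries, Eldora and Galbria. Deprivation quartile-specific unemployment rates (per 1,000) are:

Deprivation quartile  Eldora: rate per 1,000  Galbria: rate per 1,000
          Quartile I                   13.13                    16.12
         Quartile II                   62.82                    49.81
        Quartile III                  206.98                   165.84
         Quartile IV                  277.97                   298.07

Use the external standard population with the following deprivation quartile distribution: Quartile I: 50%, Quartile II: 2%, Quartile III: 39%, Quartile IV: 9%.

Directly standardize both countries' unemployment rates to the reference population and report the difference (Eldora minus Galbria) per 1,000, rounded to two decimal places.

Standard weights: 0.50, 0.02, 0.39, 0.09.
Eldora: 0.5000×13.13 + 0.0200×62.82 + 0.3900×206.98 + 0.0900×277.97 = 113.5609 per 1,000.
Galbria: 0.5000×16.12 + 0.0200×49.81 + 0.3900×165.84 + 0.0900×298.07 = 100.5601 per 1,000.
Difference = 113.5609 − 100.5601 = 13.0008.

13.00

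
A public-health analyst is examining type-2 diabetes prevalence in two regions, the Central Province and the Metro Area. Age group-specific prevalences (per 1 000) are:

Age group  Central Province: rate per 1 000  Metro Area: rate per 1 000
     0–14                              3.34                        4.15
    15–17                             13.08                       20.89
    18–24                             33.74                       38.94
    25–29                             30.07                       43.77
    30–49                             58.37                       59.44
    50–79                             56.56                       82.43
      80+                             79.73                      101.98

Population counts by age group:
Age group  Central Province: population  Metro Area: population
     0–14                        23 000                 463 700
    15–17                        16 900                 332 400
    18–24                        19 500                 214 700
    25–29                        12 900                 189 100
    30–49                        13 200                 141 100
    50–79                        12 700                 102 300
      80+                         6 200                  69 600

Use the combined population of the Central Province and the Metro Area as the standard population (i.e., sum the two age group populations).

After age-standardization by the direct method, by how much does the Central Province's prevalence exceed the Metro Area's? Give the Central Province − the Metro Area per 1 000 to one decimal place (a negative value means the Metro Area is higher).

-7.4

Combined standard total = 1 617 300; weights = 0.3009, 0.2160, 0.1448, 0.1249, 0.0954, 0.0711, 0.0469.
The Central Province: 0.3009×3.34 + 0.2160×13.08 + 0.1448×33.74 + 0.1249×30.07 + 0.0954×58.37 + 0.0711×56.56 + 0.0469×79.73 = 25.7991 per 1 000.
The Metro Area: 0.3009×4.15 + 0.2160×20.89 + 0.1448×38.94 + 0.1249×43.77 + 0.0954×59.44 + 0.0711×82.43 + 0.0469×101.98 = 33.1782 per 1 000.
Difference = 25.7991 − 33.1782 = -7.3791.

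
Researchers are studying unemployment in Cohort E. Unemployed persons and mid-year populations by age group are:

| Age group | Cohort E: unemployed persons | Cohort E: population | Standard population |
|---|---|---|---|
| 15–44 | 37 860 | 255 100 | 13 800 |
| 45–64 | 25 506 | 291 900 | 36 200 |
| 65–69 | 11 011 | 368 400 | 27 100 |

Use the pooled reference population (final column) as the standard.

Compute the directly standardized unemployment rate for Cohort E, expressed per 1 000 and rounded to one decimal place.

78.1

Age-specific rates per 1 000 for Cohort E: 148.412, 87.379, 29.889.
Standard total = 77 100; weights = 0.1790, 0.4695, 0.3515.
Standardized rate: 0.1790×148.412 + 0.4695×87.379 + 0.3515×29.889 = 78.0960 per 1 000.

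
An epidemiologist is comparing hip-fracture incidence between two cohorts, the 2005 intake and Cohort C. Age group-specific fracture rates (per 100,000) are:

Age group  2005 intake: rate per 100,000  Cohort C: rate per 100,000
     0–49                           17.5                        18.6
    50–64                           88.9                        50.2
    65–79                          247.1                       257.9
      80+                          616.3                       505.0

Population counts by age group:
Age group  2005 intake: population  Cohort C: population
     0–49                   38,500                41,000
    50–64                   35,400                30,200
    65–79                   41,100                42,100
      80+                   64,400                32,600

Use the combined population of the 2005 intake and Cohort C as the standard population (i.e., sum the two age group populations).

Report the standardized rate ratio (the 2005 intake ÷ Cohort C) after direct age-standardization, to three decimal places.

Combined standard total = 325,300; weights = 0.2444, 0.2017, 0.2558, 0.2982.
The 2005 intake: 0.2444×17.5 + 0.2017×88.9 + 0.2558×247.1 + 0.2982×616.3 = 269.1759 per 100,000.
Cohort C: 0.2444×18.6 + 0.2017×50.2 + 0.2558×257.9 + 0.2982×505.0 = 231.2146 per 100,000.
Ratio = 269.1759 ÷ 231.2146 = 1.16418.

1.164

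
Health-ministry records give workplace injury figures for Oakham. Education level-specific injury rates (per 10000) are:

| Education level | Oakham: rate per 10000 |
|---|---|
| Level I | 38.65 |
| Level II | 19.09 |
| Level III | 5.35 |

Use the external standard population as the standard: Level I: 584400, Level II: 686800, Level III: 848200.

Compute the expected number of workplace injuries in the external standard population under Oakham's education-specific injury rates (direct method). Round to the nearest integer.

4024

Expected workplace injuries = Σ (standard pop × education-specific rate ÷ 10000)
= 584400×38.65/10000 + 686800×19.09/10000 + 848200×5.35/10000
= 2258.71 + 1311.10 + 453.79 = 4023.59.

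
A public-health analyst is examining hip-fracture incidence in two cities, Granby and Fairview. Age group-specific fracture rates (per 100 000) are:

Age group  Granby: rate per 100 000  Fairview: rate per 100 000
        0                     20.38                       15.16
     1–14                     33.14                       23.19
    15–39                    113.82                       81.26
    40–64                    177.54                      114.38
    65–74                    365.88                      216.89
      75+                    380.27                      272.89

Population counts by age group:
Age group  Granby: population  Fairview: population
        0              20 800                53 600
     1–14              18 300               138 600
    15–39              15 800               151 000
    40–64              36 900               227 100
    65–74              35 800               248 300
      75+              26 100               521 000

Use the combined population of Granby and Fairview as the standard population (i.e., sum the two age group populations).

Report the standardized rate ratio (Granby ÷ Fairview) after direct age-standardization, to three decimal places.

1.482

Combined standard total = 1 493 300; weights = 0.0498, 0.1051, 0.1117, 0.1768, 0.1902, 0.3664.
Granby: 0.0498×20.38 + 0.1051×33.14 + 0.1117×113.82 + 0.1768×177.54 + 0.1902×365.88 + 0.3664×380.27 = 257.5262 per 100 000.
Fairview: 0.0498×15.16 + 0.1051×23.19 + 0.1117×81.26 + 0.1768×114.38 + 0.1902×216.89 + 0.3664×272.89 = 173.7316 per 100 000.
Ratio = 257.5262 ÷ 173.7316 = 1.48232.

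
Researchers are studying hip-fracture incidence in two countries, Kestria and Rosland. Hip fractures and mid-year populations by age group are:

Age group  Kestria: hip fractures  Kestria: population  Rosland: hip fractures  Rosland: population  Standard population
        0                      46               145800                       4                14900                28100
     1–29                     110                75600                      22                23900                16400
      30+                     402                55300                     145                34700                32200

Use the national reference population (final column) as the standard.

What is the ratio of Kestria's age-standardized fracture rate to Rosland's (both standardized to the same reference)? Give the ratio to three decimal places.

1.697

Age-specific rates per 100000 for Kestria: 31.55, 145.50, 726.94.
For Rosland: 26.85, 92.05, 417.87.
Standard total = 76700; weights = 0.3664, 0.2138, 0.4198.
Kestria: 0.3664×31.55 + 0.2138×145.50 + 0.4198×726.94 = 347.8539 per 100000.
Rosland: 0.3664×26.85 + 0.2138×92.05 + 0.4198×417.87 = 204.9455 per 100000.
Ratio = 347.8539 ÷ 204.9455 = 1.69730.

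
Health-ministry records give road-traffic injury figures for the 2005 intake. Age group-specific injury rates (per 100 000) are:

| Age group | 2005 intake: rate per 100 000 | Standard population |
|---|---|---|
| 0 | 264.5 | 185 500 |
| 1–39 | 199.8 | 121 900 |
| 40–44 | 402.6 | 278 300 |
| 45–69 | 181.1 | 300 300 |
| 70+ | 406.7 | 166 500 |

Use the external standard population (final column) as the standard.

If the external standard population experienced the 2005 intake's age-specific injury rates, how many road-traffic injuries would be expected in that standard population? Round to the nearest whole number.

3076

Expected road-traffic injuries = Σ (standard pop × age-specific rate ÷ 100 000)
= 185 500×264.5/100 000 + 121 900×199.8/100 000 + 278 300×402.6/100 000 + 300 300×181.1/100 000 + 166 500×406.7/100 000
= 490.65 + 243.56 + 1120.44 + 543.84 + 677.16 = 3075.64.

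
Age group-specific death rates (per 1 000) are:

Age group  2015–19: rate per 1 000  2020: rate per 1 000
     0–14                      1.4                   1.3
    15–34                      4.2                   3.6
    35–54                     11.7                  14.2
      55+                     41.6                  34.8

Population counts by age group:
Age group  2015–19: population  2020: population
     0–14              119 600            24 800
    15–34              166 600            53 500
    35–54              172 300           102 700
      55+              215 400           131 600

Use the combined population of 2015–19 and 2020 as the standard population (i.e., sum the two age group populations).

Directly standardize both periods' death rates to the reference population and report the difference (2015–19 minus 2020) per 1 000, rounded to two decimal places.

1.84

Combined standard total = 986 500; weights = 0.1464, 0.2231, 0.2788, 0.3517.
2015–19: 0.1464×1.4 + 0.2231×4.2 + 0.2788×11.7 + 0.3517×41.6 = 19.0363 per 1 000.
2020: 0.1464×1.3 + 0.2231×3.6 + 0.2788×14.2 + 0.3517×34.8 = 17.1928 per 1 000.
Difference = 19.0363 − 17.1928 = 1.8435.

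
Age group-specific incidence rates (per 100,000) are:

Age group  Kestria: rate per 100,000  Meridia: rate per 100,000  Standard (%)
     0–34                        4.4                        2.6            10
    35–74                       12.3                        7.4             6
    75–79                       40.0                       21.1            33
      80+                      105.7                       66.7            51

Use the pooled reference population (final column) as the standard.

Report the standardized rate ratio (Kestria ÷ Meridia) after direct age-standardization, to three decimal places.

Standard weights: 0.10, 0.06, 0.33, 0.51.
Kestria: 0.1000×4.4 + 0.0600×12.3 + 0.3300×40.0 + 0.5100×105.7 = 68.2850 per 100,000.
Meridia: 0.1000×2.6 + 0.0600×7.4 + 0.3300×21.1 + 0.5100×66.7 = 41.6840 per 100,000.
Ratio = 68.2850 ÷ 41.6840 = 1.63816.

1.638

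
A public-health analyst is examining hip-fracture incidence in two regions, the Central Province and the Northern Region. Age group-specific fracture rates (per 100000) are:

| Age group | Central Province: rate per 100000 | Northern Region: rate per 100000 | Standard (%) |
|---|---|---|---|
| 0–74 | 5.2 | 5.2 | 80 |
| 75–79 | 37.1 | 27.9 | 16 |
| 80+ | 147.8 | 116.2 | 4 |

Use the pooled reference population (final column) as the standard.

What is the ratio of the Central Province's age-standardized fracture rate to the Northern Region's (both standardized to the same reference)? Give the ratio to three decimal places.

1.206

Standard weights: 0.80, 0.16, 0.04.
The Central Province: 0.8000×5.2 + 0.1600×37.1 + 0.0400×147.8 = 16.0080 per 100000.
The Northern Region: 0.8000×5.2 + 0.1600×27.9 + 0.0400×116.2 = 13.2720 per 100000.
Ratio = 16.0080 ÷ 13.2720 = 1.20615.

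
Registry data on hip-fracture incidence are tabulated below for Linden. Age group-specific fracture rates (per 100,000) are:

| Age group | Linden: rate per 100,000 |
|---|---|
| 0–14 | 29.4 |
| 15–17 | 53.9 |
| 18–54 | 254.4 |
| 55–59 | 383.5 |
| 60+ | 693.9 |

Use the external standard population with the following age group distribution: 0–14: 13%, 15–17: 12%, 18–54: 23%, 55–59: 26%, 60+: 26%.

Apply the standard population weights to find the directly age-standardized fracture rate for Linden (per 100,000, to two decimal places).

Standard weights: 0.13, 0.12, 0.23, 0.26, 0.26.
Standardized rate: 0.1300×29.4 + 0.1200×53.9 + 0.2300×254.4 + 0.2600×383.5 + 0.2600×693.9 = 348.9260 per 100,000.

348.93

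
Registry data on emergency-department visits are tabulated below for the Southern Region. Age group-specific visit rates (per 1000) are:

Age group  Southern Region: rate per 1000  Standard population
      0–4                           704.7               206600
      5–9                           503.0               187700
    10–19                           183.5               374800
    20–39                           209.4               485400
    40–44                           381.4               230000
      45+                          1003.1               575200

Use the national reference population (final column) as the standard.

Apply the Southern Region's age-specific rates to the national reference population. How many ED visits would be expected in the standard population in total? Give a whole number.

1075128

Expected ED visits = Σ (standard pop × age-specific rate ÷ 1000)
= 206600×704.7/1000 + 187700×503.0/1000 + 374800×183.5/1000 + 485400×209.4/1000 + 230000×381.4/1000 + 575200×1003.1/1000
= 145591.02 + 94413.10 + 68775.80 + 101642.76 + 87722.00 + 576983.12 = 1075127.80.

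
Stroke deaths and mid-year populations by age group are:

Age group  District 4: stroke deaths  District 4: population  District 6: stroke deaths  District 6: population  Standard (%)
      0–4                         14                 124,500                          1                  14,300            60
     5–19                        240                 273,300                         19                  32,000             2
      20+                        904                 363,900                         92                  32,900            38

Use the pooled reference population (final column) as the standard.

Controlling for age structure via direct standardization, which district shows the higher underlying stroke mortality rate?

District 6

Age-specific rates per 100,000 for District 4: 11.24, 87.82, 248.42.
For District 6: 6.99, 59.38, 279.64.
Standard weights: 0.60, 0.02, 0.38.
District 4: 0.6000×11.24 + 0.0200×87.82 + 0.3800×248.42 = 102.9029 per 100,000.
District 6: 0.6000×6.99 + 0.0200×59.38 + 0.3800×279.64 = 111.6447 per 100,000.
The crude rates (152.03 vs 141.41) would put District 4 higher, but that reflects its age composition; once standardized to a common age structure, District 6 has the higher underlying rate.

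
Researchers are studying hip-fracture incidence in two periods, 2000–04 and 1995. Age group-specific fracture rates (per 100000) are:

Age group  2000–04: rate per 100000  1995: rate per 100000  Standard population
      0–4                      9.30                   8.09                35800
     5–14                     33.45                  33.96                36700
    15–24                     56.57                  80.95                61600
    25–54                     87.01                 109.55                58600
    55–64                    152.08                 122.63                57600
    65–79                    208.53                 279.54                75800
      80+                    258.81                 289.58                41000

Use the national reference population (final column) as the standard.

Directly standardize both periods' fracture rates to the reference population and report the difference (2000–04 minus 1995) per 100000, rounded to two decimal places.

Standard total = 367100; weights = 0.0975, 0.1000, 0.1678, 0.1596, 0.1569, 0.2065, 0.1117.
2000–04: 0.0975×9.30 + 0.1000×33.45 + 0.1678×56.57 + 0.1596×87.01 + 0.1569×152.08 + 0.2065×208.53 + 0.1117×258.81 = 123.4586 per 100000.
1995: 0.0975×8.09 + 0.1000×33.96 + 0.1678×80.95 + 0.1596×109.55 + 0.1569×122.63 + 0.2065×279.54 + 0.1117×289.58 = 144.5587 per 100000.
Difference = 123.4586 − 144.5587 = -21.1001.

-21.10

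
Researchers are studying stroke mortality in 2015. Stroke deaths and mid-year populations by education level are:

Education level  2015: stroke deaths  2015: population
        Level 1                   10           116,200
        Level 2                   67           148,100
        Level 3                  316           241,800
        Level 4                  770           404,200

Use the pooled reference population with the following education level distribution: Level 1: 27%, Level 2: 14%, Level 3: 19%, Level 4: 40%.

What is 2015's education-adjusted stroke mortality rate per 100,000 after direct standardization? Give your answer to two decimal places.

Education-specific rates per 100,000 for 2015: 8.61, 45.24, 130.69, 190.50.
Standard weights: 0.27, 0.14, 0.19, 0.40.
Standardized rate: 0.2700×8.61 + 0.1400×45.24 + 0.1900×130.69 + 0.4000×190.50 = 109.6875 per 100,000.

109.69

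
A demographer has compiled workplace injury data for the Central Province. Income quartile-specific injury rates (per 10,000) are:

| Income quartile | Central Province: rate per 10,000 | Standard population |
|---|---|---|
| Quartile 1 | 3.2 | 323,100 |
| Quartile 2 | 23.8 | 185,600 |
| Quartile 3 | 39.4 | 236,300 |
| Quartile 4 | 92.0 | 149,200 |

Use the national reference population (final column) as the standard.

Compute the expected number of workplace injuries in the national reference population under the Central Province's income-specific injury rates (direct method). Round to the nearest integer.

Expected workplace injuries = Σ (standard pop × income-specific rate ÷ 10,000)
= 323,100×3.2/10,000 + 185,600×23.8/10,000 + 236,300×39.4/10,000 + 149,200×92.0/10,000
= 103.39 + 441.73 + 931.02 + 1372.64 = 2848.78.

2849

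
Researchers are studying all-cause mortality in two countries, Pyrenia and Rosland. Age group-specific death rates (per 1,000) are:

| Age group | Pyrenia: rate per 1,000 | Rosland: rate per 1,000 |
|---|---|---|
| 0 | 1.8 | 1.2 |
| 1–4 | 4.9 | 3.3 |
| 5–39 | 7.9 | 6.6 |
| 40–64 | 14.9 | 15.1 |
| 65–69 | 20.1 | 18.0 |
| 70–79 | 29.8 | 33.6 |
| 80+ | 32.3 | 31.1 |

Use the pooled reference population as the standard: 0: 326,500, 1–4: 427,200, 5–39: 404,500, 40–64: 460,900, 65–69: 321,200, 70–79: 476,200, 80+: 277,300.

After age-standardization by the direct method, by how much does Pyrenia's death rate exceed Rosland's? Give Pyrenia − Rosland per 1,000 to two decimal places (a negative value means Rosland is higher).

0.19

Standard total = 2,693,800; weights = 0.1212, 0.1586, 0.1502, 0.1711, 0.1192, 0.1768, 0.1029.
Pyrenia: 0.1212×1.8 + 0.1586×4.9 + 0.1502×7.9 + 0.1711×14.9 + 0.1192×20.1 + 0.1768×29.8 + 0.1029×32.3 = 15.7204 per 1,000.
Rosland: 0.1212×1.2 + 0.1586×3.3 + 0.1502×6.6 + 0.1711×15.1 + 0.1192×18.0 + 0.1768×33.6 + 0.1029×31.1 = 15.5308 per 1,000.
Difference = 15.7204 − 15.5308 = 0.1896.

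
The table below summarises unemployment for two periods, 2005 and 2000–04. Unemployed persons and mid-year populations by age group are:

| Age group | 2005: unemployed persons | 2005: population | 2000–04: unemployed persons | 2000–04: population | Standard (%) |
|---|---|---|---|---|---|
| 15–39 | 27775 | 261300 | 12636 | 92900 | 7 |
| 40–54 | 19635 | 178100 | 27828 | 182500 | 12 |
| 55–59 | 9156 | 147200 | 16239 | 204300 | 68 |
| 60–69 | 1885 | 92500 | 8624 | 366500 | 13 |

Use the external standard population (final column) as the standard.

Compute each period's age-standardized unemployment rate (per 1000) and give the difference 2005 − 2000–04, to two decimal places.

Age-specific rates per 1000 for 2005: 106.295, 110.247, 62.201, 20.378.
For 2000–04: 136.017, 152.482, 79.486, 23.531.
Standard weights: 0.07, 0.12, 0.68, 0.13.
2005: 0.0700×106.295 + 0.1200×110.247 + 0.6800×62.201 + 0.1300×20.378 = 65.6163 per 1000.
2000–04: 0.0700×136.017 + 0.1200×152.482 + 0.6800×79.486 + 0.1300×23.531 = 84.9286 per 1000.
Difference = 65.6163 − 84.9286 = -19.3123.

-19.31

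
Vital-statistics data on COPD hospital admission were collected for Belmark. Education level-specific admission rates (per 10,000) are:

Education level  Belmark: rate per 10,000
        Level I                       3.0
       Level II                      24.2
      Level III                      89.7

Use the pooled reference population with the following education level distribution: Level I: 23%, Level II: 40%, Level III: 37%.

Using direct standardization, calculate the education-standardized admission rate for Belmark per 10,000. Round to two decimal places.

Standard weights: 0.23, 0.40, 0.37.
Standardized rate: 0.2300×3.0 + 0.4000×24.2 + 0.3700×89.7 = 43.5590 per 10,000.

43.56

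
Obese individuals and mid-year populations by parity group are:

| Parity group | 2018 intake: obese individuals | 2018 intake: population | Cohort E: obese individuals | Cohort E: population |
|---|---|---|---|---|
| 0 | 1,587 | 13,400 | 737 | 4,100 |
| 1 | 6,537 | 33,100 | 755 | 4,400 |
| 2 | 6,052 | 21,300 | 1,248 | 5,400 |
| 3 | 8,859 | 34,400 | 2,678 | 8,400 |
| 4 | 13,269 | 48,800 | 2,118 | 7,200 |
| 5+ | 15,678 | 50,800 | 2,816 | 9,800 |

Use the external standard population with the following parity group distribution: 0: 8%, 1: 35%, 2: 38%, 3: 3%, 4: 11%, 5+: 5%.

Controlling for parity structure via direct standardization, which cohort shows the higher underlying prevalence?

Parity-specific rates per 1,000 for the 2018 intake: 118.433, 197.492, 284.131, 257.529, 271.906, 308.622.
For Cohort E: 179.756, 171.591, 231.111, 318.810, 294.167, 287.347.
Standard weights: 0.08, 0.35, 0.38, 0.03, 0.11, 0.05.
The 2018 intake: 0.0800×118.433 + 0.3500×197.492 + 0.3800×284.131 + 0.0300×257.529 + 0.1100×271.906 + 0.0500×308.622 = 239.6335 per 1,000.
Cohort E: 0.0800×179.756 + 0.3500×171.591 + 0.3800×231.111 + 0.0300×318.810 + 0.1100×294.167 + 0.0500×287.347 = 218.5495 per 1,000.
The crude rates (257.59 vs 263.41) would put Cohort E higher, but that reflects its parity composition; once standardized to a common parity structure, the 2018 intake has the higher underlying rate.

2018 intake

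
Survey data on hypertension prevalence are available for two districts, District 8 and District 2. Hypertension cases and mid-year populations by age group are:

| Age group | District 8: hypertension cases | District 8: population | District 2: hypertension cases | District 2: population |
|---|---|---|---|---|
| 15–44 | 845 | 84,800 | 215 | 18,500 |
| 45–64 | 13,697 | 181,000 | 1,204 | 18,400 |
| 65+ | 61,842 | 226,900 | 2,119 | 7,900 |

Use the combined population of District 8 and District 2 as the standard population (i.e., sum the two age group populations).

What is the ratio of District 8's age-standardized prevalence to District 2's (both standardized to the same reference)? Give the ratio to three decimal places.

1.037

Age-specific rates per 1,000 for District 8: 9.965, 75.674, 272.552.
For District 2: 11.622, 65.435, 268.228.
Combined standard total = 537,500; weights = 0.1922, 0.3710, 0.4368.
District 8: 0.1922×9.965 + 0.3710×75.674 + 0.4368×272.552 = 149.0491 per 1,000.
District 2: 0.1922×11.622 + 0.3710×65.435 + 0.4368×268.228 = 143.6802 per 1,000.
Ratio = 149.0491 ÷ 143.6802 = 1.03737.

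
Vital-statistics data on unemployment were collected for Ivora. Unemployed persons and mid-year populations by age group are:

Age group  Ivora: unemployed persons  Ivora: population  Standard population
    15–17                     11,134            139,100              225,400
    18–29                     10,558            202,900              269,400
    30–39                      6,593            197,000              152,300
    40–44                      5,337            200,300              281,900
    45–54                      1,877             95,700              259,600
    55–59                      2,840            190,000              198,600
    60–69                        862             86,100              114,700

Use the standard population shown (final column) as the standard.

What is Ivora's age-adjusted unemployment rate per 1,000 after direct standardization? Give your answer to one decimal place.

Age-specific rates per 1,000 for Ivora: 80.043, 52.035, 33.467, 26.645, 19.613, 14.947, 10.012.
Standard total = 1,501,900; weights = 0.1501, 0.1794, 0.1014, 0.1877, 0.1728, 0.1322, 0.0764.
Standardized rate: 0.1501×80.043 + 0.1794×52.035 + 0.1014×33.467 + 0.1877×26.645 + 0.1728×19.613 + 0.1322×14.947 + 0.0764×10.012 = 35.8725 per 1,000.

35.9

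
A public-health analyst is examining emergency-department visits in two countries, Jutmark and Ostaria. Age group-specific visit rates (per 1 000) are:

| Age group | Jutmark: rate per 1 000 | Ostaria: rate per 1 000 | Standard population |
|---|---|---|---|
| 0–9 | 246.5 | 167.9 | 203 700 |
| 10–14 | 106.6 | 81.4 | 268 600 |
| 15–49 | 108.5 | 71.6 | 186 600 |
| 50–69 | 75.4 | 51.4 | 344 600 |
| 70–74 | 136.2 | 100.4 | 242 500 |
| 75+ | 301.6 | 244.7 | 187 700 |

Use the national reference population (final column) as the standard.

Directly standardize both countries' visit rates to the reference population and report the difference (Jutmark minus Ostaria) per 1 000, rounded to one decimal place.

40.0

Standard total = 1 433 700; weights = 0.1421, 0.1873, 0.1302, 0.2404, 0.1691, 0.1309.
Jutmark: 0.1421×246.5 + 0.1873×106.6 + 0.1302×108.5 + 0.2404×75.4 + 0.1691×136.2 + 0.1309×301.6 = 149.7612 per 1 000.
Ostaria: 0.1421×167.9 + 0.1873×81.4 + 0.1302×71.6 + 0.2404×51.4 + 0.1691×100.4 + 0.1309×244.7 = 109.7967 per 1 000.
Difference = 149.7612 − 109.7967 = 39.9645.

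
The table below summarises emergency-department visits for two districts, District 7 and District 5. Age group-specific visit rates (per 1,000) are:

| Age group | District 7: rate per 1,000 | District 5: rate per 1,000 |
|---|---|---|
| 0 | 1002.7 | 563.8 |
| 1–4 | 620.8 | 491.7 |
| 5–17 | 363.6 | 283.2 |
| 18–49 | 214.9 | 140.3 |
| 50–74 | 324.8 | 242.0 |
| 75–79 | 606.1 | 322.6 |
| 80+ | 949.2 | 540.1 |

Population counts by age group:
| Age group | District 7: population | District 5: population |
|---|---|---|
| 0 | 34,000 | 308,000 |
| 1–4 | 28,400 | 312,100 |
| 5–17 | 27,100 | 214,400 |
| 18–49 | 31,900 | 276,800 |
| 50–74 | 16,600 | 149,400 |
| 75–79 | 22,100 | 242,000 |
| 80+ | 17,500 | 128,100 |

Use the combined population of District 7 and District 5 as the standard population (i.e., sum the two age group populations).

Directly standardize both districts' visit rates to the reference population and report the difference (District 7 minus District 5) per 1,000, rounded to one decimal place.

212.7

Combined standard total = 1,808,400; weights = 0.1891, 0.1883, 0.1335, 0.1707, 0.0918, 0.1460, 0.0805.
District 7: 0.1891×1002.7 + 0.1883×620.8 + 0.1335×363.6 + 0.1707×214.9 + 0.0918×324.8 + 0.1460×606.1 + 0.0805×949.2 = 586.5108 per 1,000.
District 5: 0.1891×563.8 + 0.1883×491.7 + 0.1335×283.2 + 0.1707×140.3 + 0.0918×242.0 + 0.1460×322.6 + 0.0805×540.1 = 373.7868 per 1,000.
Difference = 586.5108 − 373.7868 = 212.7240.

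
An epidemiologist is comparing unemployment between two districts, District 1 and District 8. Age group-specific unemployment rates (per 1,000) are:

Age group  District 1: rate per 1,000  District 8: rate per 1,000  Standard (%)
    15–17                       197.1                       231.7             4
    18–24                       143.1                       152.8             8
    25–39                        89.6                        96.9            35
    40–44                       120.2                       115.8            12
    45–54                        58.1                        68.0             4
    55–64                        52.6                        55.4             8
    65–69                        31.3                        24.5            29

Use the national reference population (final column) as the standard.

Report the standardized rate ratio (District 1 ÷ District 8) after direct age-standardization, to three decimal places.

0.966

Standard weights: 0.04, 0.08, 0.35, 0.12, 0.04, 0.08, 0.29.
District 1: 0.0400×197.1 + 0.0800×143.1 + 0.3500×89.6 + 0.1200×120.2 + 0.0400×58.1 + 0.0800×52.6 + 0.2900×31.3 = 80.7250 per 1,000.
District 8: 0.0400×231.7 + 0.0800×152.8 + 0.3500×96.9 + 0.1200×115.8 + 0.0400×68.0 + 0.0800×55.4 + 0.2900×24.5 = 83.5600 per 1,000.
Ratio = 80.7250 ÷ 83.5600 = 0.96607.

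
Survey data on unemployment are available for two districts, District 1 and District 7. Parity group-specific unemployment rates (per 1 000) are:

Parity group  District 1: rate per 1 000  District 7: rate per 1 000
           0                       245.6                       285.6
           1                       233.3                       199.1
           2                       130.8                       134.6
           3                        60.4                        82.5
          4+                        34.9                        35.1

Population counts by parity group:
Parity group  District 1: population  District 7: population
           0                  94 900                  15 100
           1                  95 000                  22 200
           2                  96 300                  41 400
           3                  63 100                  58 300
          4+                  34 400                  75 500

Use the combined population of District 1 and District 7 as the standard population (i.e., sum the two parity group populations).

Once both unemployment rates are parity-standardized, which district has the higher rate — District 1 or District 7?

Combined standard total = 596 200; weights = 0.1845, 0.1966, 0.2310, 0.2036, 0.1843.
District 1: 0.1845×245.6 + 0.1966×233.3 + 0.2310×130.8 + 0.2036×60.4 + 0.1843×34.9 = 140.1174 per 1 000.
District 7: 0.1845×285.6 + 0.1966×199.1 + 0.2310×134.6 + 0.2036×82.5 + 0.1843×35.1 = 146.1891 per 1 000.
The crude rates (164.40 vs 102.42) would put District 1 higher, but that reflects its parity composition; once standardized to a common parity structure, District 7 has the higher underlying rate.

District 7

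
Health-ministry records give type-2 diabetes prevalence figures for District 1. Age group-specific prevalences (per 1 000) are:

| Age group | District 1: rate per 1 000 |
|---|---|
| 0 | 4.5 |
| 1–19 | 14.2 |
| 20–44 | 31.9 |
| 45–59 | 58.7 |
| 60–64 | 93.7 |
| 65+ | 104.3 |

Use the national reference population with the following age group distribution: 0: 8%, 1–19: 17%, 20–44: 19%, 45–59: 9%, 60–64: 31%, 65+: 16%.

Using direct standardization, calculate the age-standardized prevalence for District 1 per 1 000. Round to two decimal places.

59.85

Standard weights: 0.08, 0.17, 0.19, 0.09, 0.31, 0.16.
Standardized rate: 0.0800×4.5 + 0.1700×14.2 + 0.1900×31.9 + 0.0900×58.7 + 0.3100×93.7 + 0.1600×104.3 = 59.8530 per 1 000.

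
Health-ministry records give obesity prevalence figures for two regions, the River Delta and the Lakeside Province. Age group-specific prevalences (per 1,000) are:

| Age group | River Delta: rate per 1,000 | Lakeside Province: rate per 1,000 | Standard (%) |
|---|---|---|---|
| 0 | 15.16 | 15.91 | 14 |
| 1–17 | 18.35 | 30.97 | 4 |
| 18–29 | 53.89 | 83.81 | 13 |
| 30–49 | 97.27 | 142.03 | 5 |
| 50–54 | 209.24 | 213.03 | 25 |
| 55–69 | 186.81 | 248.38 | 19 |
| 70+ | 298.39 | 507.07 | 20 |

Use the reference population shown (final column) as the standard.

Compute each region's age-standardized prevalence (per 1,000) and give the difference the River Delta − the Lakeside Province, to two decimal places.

-61.12

Standard weights: 0.14, 0.04, 0.13, 0.05, 0.25, 0.19, 0.20.
The River Delta: 0.1400×15.16 + 0.0400×18.35 + 0.1300×53.89 + 0.0500×97.27 + 0.2500×209.24 + 0.1900×186.81 + 0.2000×298.39 = 162.2075 per 1,000.
The Lakeside Province: 0.1400×15.91 + 0.0400×30.97 + 0.1300×83.81 + 0.0500×142.03 + 0.2500×213.03 + 0.1900×248.38 + 0.2000×507.07 = 223.3267 per 1,000.
Difference = 162.2075 − 223.3267 = -61.1192.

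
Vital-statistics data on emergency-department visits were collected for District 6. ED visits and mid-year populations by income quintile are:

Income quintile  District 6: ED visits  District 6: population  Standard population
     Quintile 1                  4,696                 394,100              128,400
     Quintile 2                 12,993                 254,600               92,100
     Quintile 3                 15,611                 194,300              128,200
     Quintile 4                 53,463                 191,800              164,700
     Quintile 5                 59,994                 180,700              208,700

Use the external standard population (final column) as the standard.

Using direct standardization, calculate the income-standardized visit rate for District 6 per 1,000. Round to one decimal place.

182.4

Income-specific rates per 1,000 for District 6: 11.916, 51.033, 80.345, 278.743, 332.009.
Standard total = 722,100; weights = 0.1778, 0.1275, 0.1775, 0.2281, 0.2890.
Standardized rate: 0.1778×11.916 + 0.1275×51.033 + 0.1775×80.345 + 0.2281×278.743 + 0.2890×332.009 = 182.4257 per 1,000.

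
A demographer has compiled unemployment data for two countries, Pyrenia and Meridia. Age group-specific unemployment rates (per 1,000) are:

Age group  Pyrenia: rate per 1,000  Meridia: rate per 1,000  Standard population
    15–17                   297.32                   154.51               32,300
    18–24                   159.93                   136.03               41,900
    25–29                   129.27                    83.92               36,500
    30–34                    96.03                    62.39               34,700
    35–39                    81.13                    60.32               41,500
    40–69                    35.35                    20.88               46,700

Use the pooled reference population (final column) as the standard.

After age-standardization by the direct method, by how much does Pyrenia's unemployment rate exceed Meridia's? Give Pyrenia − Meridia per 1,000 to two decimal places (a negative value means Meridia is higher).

42.71

Standard total = 233,600; weights = 0.1383, 0.1794, 0.1562, 0.1485, 0.1777, 0.1999.
Pyrenia: 0.1383×297.32 + 0.1794×159.93 + 0.1562×129.27 + 0.1485×96.03 + 0.1777×81.13 + 0.1999×35.35 = 125.7399 per 1,000.
Meridia: 0.1383×154.51 + 0.1794×136.03 + 0.1562×83.92 + 0.1485×62.39 + 0.1777×60.32 + 0.1999×20.88 = 83.0339 per 1,000.
Difference = 125.7399 − 83.0339 = 42.7060.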